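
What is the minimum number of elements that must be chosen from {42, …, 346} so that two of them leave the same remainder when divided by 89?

90

Group the integers by remainder mod 89; there are 89 residue classes, each nonempty in this range.
Choosing one from each class (89 integers) avoids any shared remainder.
One more choice must repeat a class, so two differ by a multiple of 89. Hence 89 + 1 = 90.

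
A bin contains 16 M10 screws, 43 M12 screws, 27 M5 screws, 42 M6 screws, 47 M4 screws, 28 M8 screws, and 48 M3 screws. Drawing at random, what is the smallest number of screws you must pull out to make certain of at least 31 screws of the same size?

Treat the 7 sizes as pigeonholes.
In the worst case we take at most 30 of each size, but all 16 M10, all 27 M5, and all 28 M8 (fewer than 30), giving 16 + 30 + 27 + 30 + 30 + 28 + 30 = 191.
One more screw then forces some size to 31, so 191 + 1 = 192.

192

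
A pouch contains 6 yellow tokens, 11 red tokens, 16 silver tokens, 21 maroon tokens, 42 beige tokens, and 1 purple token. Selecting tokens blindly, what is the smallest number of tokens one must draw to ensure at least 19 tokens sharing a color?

71

In the worst case we take at most 18 of each color, but all 6 yellow, all 11 red, all 16 silver, and all 1 purple (fewer than 18), giving 6 + 11 + 16 + 18 + 18 + 1 = 70.
One more token then forces some color to 19, so 70 + 1 = 71.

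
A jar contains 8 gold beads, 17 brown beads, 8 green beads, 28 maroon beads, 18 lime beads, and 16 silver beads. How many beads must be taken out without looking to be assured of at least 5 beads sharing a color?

25

The worst case takes 4 beads of each color without reaching 5 of any: 6 × 4 = 24.
The next bead must bring some color to 5, so 24 + 1 = 25.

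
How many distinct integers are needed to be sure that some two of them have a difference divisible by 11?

Two integers differ by a multiple of 11 exactly when they share a remainder mod 11.
There are 11 residue classes mod 11, so 11 integers can all lie in distinct classes.
One more integer must repeat a residue, giving a difference divisible by 11. So n = 11 + 1 = 12.

12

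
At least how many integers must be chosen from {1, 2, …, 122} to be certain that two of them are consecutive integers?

Partition {1, …, 122} into 61 pairs: {1,2}, {3,4}, …, {121,122}.
Choosing 61 integers — say the 61 even numbers 2, 4, …, 122 — takes one from each pair and avoids the property.
Choosing 62 forces two into the same pair by pigeonhole, and those are consecutive. So 62.

62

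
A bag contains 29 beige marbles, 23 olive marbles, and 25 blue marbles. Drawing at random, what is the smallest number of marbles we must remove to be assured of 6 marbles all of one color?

16

Treat the 3 colors as pigeonholes.
The worst case takes 5 marbles of each color without reaching 6 of any: 3 × 5 = 15.
The next marble must bring some color to 6, so 15 + 1 = 16.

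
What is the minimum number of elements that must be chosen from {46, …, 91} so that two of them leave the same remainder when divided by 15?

16

Group the integers by remainder mod 15; there are 15 residue classes, each nonempty in this range.
Choosing one from each class (15 integers) avoids any shared remainder.
One more choice must repeat a class, so two differ by a multiple of 15. Hence 15 + 1 = 16.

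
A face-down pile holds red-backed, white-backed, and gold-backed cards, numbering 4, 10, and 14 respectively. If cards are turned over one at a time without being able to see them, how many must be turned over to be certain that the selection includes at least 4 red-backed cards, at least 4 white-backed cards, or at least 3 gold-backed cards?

9

The worst case stops just short of every target: 3 red-backed, 3 white-backed, 2 gold-backed — 3 + 3 + 2 = 8 cards.
One more card must push some back color to its target, so 8 + 1 = 9.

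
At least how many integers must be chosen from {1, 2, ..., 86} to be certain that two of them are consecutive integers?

44

Partition {1, …, 86} into 43 pairs: {1,2}, {3,4}, …, {85,86}.
Choosing 43 integers — say the 43 even numbers 2, 4, …, 86 — takes one from each pair and avoids the property.
Choosing 44 forces two into the same pair by pigeonhole, and those are consecutive. So 44.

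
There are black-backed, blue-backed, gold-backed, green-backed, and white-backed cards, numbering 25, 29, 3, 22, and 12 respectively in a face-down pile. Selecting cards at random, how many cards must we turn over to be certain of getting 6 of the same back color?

In the worst case we take at most 5 of each back color, but all 3 gold-backed (fewer than 5), giving 5 + 5 + 3 + 5 + 5 = 23.
One more card then forces some back color to 6, so 23 + 1 = 24.

24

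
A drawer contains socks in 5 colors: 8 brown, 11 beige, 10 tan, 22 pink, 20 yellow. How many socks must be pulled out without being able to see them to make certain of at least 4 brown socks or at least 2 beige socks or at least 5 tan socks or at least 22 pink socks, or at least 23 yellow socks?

The worst case stops just short of every target: 3 brown, 1 beige, 4 tan, 21 pink, all 20 yellow — 3 + 1 + 4 + 21 + 20 = 49 socks.
One more sock must push some color to its target, so 49 + 1 = 50.

50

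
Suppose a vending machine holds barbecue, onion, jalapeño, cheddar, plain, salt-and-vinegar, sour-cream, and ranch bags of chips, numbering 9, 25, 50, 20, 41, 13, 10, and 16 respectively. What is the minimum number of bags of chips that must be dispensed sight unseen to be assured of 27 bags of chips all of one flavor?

Treat the 8 flavors as pigeonholes.
In the worst case we take at most 26 of each flavor, but all 9 barbecue, all 25 onion, all 20 cheddar, all 13 salt-and-vinegar, all 10 sour-cream, and all 16 ranch (fewer than 26), giving 9 + 25 + 26 + 20 + 26 + 13 + 10 + 16 = 145.
One more bag of chips then forces some flavor to 27, so 145 + 1 = 146.

146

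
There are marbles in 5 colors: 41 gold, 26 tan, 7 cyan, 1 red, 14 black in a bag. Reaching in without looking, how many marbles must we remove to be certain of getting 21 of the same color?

In the worst case we take at most 20 of each color, but all 7 cyan, all 1 red, and all 14 black (fewer than 20), giving 20 + 20 + 7 + 1 + 14 = 62.
One more marble then forces some color to 21, so 62 + 1 = 63.

63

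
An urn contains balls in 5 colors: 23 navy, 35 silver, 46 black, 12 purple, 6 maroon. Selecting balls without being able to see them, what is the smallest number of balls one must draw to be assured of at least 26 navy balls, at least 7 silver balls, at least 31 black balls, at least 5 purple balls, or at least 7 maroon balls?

70

Each of the 5 colors has its own threshold; avoid all of them simultaneously.
The worst case stops just short of every target: all 23 navy, 6 silver, 30 black, 4 purple, 6 maroon — 23 + 6 + 30 + 4 + 6 = 69 balls.
One more ball must push some color to its target, so 69 + 1 = 70.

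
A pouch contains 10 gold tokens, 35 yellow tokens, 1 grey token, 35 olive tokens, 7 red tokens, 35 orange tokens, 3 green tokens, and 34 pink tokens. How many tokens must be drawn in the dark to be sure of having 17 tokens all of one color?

86

In the worst case we take at most 16 of each color, but all 10 gold, all 1 grey, all 7 red, and all 3 green (fewer than 16), giving 10 + 16 + 1 + 16 + 7 + 16 + 3 + 16 = 85.
One more token then forces some color to 17, so 85 + 1 = 86.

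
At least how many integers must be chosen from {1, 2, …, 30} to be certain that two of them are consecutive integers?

Partition {1, …, 30} into 15 pairs: {1,2}, {3,4}, …, {29,30}.
Choosing 15 integers — say the 15 even numbers 2, 4, …, 30 — takes one from each pair and avoids the property.
Choosing 16 forces two into the same pair by pigeonhole, and those are consecutive. So 16.

16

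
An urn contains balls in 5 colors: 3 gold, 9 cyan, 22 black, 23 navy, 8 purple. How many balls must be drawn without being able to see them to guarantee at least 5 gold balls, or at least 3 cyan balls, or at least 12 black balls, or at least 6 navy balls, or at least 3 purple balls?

24

The worst case stops just short of every target: all 3 gold, 2 cyan, 11 black, 5 navy, 2 purple — 3 + 2 + 11 + 5 + 2 = 23 balls.
One more ball must push some color to its target, so 23 + 1 = 24.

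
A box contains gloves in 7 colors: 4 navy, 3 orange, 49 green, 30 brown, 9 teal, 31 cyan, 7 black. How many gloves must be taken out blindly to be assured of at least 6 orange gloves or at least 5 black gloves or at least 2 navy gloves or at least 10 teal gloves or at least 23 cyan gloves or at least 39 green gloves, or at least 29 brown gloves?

106

The worst case stops just short of every target: 1 navy, all 3 orange, 38 green, 28 brown, 9 teal, 22 cyan, 4 black — 1 + 3 + 38 + 28 + 9 + 22 + 4 = 105 gloves.
One more glove must push some color to its target, so 105 + 1 = 106.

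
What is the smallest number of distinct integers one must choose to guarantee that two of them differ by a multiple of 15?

16

Two integers differ by a multiple of 15 exactly when they share a remainder mod 15.
There are 15 residue classes mod 15, so 15 integers can all lie in distinct classes.
One more integer must repeat a residue, giving a difference divisible by 15. So n = 15 + 1 = 16.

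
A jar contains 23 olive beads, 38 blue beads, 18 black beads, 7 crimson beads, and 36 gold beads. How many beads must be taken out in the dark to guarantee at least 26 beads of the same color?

In the worst case we take at most 25 of each color, but all 23 olive, all 18 black, and all 7 crimson (fewer than 25), giving 23 + 25 + 18 + 7 + 25 = 98.
One more bead then forces some color to 26, so 98 + 1 = 99.

99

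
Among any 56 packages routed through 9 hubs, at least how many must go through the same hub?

If each of the 9 hubs held at most 6, the total would be at most 9 × 6 = 54 < 56, a contradiction.
So at least one holds ⌈56/9⌉ = 7.

7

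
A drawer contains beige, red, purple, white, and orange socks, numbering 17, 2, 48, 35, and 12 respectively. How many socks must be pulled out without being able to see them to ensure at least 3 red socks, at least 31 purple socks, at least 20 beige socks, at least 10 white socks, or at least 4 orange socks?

62

Each of the 5 colors has its own threshold; avoid all of them simultaneously.
The worst case stops just short of every target: all 17 beige, 2 red, 30 purple, 9 white, 3 orange — 17 + 2 + 30 + 9 + 3 = 61 socks.
One more sock must push some color to its target, so 61 + 1 = 62.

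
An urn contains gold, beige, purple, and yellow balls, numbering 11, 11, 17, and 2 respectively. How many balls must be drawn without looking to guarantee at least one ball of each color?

The hardest color to obtain is yellow: we could draw every other ball first — 41 − 2 = 39 balls — without a single yellow one.
The next draw must be yellow, so 39 + 1 = 40.

40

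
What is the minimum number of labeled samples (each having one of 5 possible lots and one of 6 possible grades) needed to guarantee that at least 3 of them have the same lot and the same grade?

There are 5 × 6 = 30 (lot, grade) combinations acting as pigeonholes.
With 30 × 2 = 60 labeled samples we could place exactly 2 in each, with no (lot, grade) pair reaching 3.
One more forces some (lot, grade) pair to hold 3, so 60 + 1 = 61.

61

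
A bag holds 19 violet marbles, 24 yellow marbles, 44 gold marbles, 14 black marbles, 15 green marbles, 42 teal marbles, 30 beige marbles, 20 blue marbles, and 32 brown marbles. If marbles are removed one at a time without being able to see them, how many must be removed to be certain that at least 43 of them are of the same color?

In the worst case we take at most 42 of each color, but all 19 violet, all 24 yellow, all 14 black, all 15 green, all 30 beige, all 20 blue, and all 32 brown (fewer than 42), giving 19 + 24 + 42 + 14 + 15 + 42 + 30 + 20 + 32 = 238.
One more marble then forces some color to 43, so 238 + 1 = 239.

239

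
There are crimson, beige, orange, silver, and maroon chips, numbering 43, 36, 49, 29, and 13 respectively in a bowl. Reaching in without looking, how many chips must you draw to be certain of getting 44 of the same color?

In the worst case we take at most 43 of each color, but all 36 beige, all 29 silver, and all 13 maroon (fewer than 43), giving 43 + 36 + 43 + 29 + 13 = 164.
One more chip then forces some color to 44, so 164 + 1 = 165.

165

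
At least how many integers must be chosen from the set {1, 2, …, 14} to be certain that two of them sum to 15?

8

Partition {1, …, 14} into 7 pairs: {1,14}, {2,13}, …, {7,8}.
Choosing 7 integers — say the integers 1 through 7 — takes one from each pair and avoids the property.
Choosing 8 forces two into the same pair by pigeonhole, and those sum to 15. So 8.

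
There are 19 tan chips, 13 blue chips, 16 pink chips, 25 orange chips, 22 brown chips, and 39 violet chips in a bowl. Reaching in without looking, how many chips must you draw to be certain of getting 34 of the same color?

129

In the worst case we take at most 33 of each color, but all 19 tan, all 13 blue, all 16 pink, all 25 orange, and all 22 brown (fewer than 33), giving 19 + 13 + 16 + 25 + 22 + 33 = 128.
One more chip then forces some color to 34, so 128 + 1 = 129.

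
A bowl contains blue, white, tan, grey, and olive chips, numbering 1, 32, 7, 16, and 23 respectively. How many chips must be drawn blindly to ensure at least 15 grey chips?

The worst case draws every non-grey chip first: 1 + 32 + 7 + 23 = 63.
The next 15 draws are then forced to be grey, giving 63 + 15 = 78.

78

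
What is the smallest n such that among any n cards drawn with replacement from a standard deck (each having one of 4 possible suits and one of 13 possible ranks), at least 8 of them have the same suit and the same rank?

There are 4 × 13 = 52 (suit, rank) combinations acting as pigeonholes.
With 52 × 7 = 364 cards drawn with replacement from a standard deck we could place exactly 7 in each, with no (suit, rank) pair reaching 8.
One more forces some (suit, rank) pair to hold 8, so 364 + 1 = 365.

365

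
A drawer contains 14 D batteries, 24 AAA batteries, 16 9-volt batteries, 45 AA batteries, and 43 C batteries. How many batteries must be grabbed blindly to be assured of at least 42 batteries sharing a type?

In the worst case we take at most 41 of each type, but all 14 D, all 24 AAA, and all 16 9-volt (fewer than 41), giving 14 + 24 + 16 + 41 + 41 = 136.
One more battery then forces some type to 42, so 136 + 1 = 137.

137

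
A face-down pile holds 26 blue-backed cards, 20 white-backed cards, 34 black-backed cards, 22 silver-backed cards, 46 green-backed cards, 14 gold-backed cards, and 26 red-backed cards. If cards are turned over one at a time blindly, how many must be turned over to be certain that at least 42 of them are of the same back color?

In the worst case we take at most 41 of each back color, but all 26 blue-backed, all 20 white-backed, all 34 black-backed, all 22 silver-backed, all 14 gold-backed, and all 26 red-backed (fewer than 41), giving 26 + 20 + 34 + 22 + 41 + 14 + 26 = 183.
One more card then forces some back color to 42, so 183 + 1 = 184.

184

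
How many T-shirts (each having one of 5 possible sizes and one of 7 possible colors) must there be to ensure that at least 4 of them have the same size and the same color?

There are 5 × 7 = 35 (size, color) combinations acting as pigeonholes.
With 35 × 3 = 105 T-shirts we could place exactly 3 in each, with no (size, color) pair reaching 4.
One more forces some (size, color) pair to hold 4, so 105 + 1 = 106.

106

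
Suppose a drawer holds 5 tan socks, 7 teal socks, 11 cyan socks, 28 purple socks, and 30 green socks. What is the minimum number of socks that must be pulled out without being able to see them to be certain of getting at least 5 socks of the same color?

Treat the 5 colors as pigeonholes.
The worst case takes 4 socks of each color without reaching 5 of any: 5 × 4 = 20.
The next sock must bring some color to 5, so 20 + 1 = 21.

21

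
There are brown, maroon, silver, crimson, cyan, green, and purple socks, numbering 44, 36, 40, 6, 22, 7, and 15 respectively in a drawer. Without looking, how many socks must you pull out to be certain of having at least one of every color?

165

The hardest color to obtain is crimson: we could draw every other sock first — 170 − 6 = 164 socks — without a single crimson one.
The next draw must be crimson, so 164 + 1 = 165.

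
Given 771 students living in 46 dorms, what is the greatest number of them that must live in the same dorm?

17

The 771 students fall into 46 dorms.
If each of the 46 dorms held at most 16, the total would be at most 46 × 16 = 736 < 771, a contradiction.
So at least one holds ⌈771/46⌉ = 17.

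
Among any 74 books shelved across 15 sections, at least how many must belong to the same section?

5

The 74 books fall into 15 sections.
If each of the 15 sections held at most 4, the total would be at most 15 × 4 = 60 < 74, a contradiction.
So at least one holds ⌈74/15⌉ = 5.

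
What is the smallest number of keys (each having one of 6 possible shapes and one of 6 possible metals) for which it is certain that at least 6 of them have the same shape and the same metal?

181

There are 6 × 6 = 36 (shape, metal) combinations acting as pigeonholes.
With 36 × 5 = 180 keys we could place exactly 5 in each, with no (shape, metal) pair reaching 6.
One more forces some (shape, metal) pair to hold 6, so 180 + 1 = 181.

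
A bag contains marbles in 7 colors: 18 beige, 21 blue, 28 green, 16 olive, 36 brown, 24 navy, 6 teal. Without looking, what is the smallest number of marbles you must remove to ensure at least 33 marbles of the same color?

146

Treat the 7 colors as pigeonholes.
In the worst case we take at most 32 of each color, but all 18 beige, all 21 blue, all 28 green, all 16 olive, all 24 navy, and all 6 teal (fewer than 32), giving 18 + 21 + 28 + 16 + 32 + 24 + 6 = 145.
One more marble then forces some color to 33, so 145 + 1 = 146.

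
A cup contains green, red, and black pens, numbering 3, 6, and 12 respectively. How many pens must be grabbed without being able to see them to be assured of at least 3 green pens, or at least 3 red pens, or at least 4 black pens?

The worst case stops just short of every target: 2 green, 2 red, 3 black — 2 + 2 + 3 = 7 pens.
One more pen must push some ink color to its target, so 7 + 1 = 8.

8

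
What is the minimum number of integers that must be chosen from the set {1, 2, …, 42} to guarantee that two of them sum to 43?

22

Partition {1, …, 42} into 21 pairs: {1,42}, {2,41}, …, {21,22}.
Choosing 21 integers — say the integers 1 through 21 — takes one from each pair and avoids the property.
Choosing 22 forces two into the same pair by pigeonhole, and those sum to 43. So 22.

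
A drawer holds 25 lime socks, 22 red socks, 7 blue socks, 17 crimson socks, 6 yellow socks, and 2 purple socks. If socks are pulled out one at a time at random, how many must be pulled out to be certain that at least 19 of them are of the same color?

In the worst case we take at most 18 of each color, but all 7 blue, all 17 crimson, all 6 yellow, and all 2 purple (fewer than 18), giving 18 + 18 + 7 + 17 + 6 + 2 = 68.
One more sock then forces some color to 19, so 68 + 1 = 69.

69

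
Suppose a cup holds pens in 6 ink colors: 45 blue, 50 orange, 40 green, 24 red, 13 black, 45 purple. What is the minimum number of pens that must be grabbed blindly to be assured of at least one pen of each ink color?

205

The hardest ink color to obtain is black: we could draw every other pen first — 217 − 13 = 204 pens — without a single black one.
The next draw must be black, so 204 + 1 = 205.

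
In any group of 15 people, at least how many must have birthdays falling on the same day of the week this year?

3

There are 7 days of the week, which serve as the pigeonholes.
If each of the 7 days of the week held at most 2, the total would be at most 7 × 2 = 14 < 15, a contradiction.
So at least one holds ⌈15/7⌉ = 3.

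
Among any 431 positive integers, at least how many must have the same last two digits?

5

The 431 positive integers fall into 100 possible two-digit endings.
If each of the 100 possible two-digit endings held at most 4, the total would be at most 100 × 4 = 400 < 431, a contradiction.
So at least one holds ⌈431/100⌉ = 5.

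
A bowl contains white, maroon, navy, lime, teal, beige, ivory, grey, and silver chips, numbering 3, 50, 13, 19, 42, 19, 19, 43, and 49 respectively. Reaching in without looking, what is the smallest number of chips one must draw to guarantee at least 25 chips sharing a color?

170

Treat the 9 colors as pigeonholes.
In the worst case we take at most 24 of each color, but all 3 white, all 13 navy, all 19 lime, all 19 beige, and all 19 ivory (fewer than 24), giving 3 + 24 + 13 + 19 + 24 + 19 + 19 + 24 + 24 = 169.
One more chip then forces some color to 25, so 169 + 1 = 170.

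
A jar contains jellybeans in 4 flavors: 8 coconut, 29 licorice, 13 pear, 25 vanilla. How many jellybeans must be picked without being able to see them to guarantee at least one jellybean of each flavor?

The hardest flavor to obtain is coconut: we could draw every other jellybean first — 75 − 8 = 67 jellybeans — without a single coconut one.
The next draw must be coconut, so 67 + 1 = 68.

68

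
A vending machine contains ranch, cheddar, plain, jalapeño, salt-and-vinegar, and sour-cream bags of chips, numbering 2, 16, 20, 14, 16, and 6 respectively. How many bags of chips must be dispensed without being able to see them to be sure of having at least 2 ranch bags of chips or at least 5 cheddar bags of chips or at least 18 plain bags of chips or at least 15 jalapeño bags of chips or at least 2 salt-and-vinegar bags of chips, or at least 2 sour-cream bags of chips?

39

The worst case stops just short of every target: 1 ranch, 4 cheddar, 17 plain, 14 jalapeño, 1 salt-and-vinegar, 1 sour-cream — 1 + 4 + 17 + 14 + 1 + 1 = 38 bags of chips.
One more bag of chips must push some flavor to its target, so 38 + 1 = 39.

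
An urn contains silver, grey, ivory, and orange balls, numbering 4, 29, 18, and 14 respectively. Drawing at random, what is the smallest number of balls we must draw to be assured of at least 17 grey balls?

The worst case draws every non-grey ball first: 4 + 18 + 14 = 36.
The next 17 draws are then forced to be grey, giving 36 + 17 = 53.

53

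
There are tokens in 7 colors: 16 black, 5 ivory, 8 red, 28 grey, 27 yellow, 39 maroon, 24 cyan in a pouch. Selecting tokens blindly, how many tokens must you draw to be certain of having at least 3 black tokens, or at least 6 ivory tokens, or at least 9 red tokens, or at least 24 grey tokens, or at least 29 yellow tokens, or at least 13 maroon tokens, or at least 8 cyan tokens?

The worst case stops just short of every target: 2 black, 5 ivory, 8 red, 23 grey, all 27 yellow, 12 maroon, 7 cyan — 2 + 5 + 8 + 23 + 27 + 12 + 7 = 84 tokens.
One more token must push some color to its target, so 84 + 1 = 85.

85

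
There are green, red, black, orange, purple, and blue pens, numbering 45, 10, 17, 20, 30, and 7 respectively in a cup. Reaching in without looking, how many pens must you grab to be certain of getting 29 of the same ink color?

Treat the 6 ink colors as pigeonholes.
In the worst case we take at most 28 of each ink color, but all 10 red, all 17 black, all 20 orange, and all 7 blue (fewer than 28), giving 28 + 10 + 17 + 20 + 28 + 7 = 110.
One more pen then forces some ink color to 29, so 110 + 1 = 111.

111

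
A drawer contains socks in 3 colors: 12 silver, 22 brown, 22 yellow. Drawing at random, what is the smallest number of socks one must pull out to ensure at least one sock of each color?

The hardest color to obtain is silver: we could draw every other sock first — 56 − 12 = 44 socks — without a single silver one.
The next draw must be silver, so 44 + 1 = 45.

45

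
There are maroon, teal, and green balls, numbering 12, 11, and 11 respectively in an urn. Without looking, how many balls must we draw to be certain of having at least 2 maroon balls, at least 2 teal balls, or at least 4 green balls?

The worst case stops just short of every target: 1 maroon, 1 teal, 3 green — 1 + 1 + 3 = 5 balls.
One more ball must push some color to its target, so 5 + 1 = 6.

6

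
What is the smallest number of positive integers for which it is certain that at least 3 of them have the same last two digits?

There are 100 possible two-digit endings acting as pigeonholes.
With 100 × 2 = 200 positive integers we could place exactly 2 in each, with no class reaching 3.
One more forces some class to hold 3, so 200 + 1 = 201.

201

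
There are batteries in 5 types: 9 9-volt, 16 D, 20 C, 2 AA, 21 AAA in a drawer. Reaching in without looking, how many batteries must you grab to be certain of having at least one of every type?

67

The hardest type to obtain is AA: we could draw every other battery first — 68 − 2 = 66 batteries — without a single AA one.
The next draw must be AA, so 66 + 1 = 67.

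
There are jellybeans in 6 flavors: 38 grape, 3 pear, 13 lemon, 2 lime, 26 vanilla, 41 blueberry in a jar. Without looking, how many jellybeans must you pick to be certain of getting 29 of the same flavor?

In the worst case we take at most 28 of each flavor, but all 3 pear, all 13 lemon, all 2 lime, and all 26 vanilla (fewer than 28), giving 28 + 3 + 13 + 2 + 26 + 28 = 100.
One more jellybean then forces some flavor to 29, so 100 + 1 = 101.

101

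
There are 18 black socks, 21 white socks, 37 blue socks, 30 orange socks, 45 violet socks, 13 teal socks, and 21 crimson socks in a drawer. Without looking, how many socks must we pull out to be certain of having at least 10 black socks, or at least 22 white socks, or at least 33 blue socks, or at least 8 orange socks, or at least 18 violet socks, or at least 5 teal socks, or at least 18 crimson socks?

108

Each of the 7 colors has its own threshold; avoid all of them simultaneously.
The worst case stops just short of every target: 9 black, 21 white, 32 blue, 7 orange, 17 violet, 4 teal, 17 crimson — 9 + 21 + 32 + 7 + 17 + 4 + 17 = 107 socks.
One more sock must push some color to its target, so 107 + 1 = 108.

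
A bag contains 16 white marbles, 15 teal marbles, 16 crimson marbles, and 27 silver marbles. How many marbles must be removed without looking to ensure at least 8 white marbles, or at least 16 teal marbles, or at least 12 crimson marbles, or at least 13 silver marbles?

Each of the 4 colors has its own threshold; avoid all of them simultaneously.
The worst case stops just short of every target: 7 white, 15 teal, 11 crimson, 12 silver — 7 + 15 + 11 + 12 = 45 marbles.
One more marble must push some color to its target, so 45 + 1 = 46.

46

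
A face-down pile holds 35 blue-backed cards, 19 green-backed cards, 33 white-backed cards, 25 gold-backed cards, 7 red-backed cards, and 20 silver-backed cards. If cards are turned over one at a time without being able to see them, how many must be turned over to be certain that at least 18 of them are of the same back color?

93

In the worst case we take at most 17 of each back color, but all 7 red-backed (fewer than 17), giving 17 + 17 + 17 + 17 + 7 + 17 = 92.
One more card then forces some back color to 18, so 92 + 1 = 93.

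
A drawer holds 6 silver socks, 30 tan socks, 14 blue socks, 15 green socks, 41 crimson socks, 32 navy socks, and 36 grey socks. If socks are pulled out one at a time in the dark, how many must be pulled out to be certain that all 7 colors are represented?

The hardest color to obtain is silver: we could draw every other sock first — 174 − 6 = 168 socks — without a single silver one.
The next draw must be silver, so 168 + 1 = 169.

169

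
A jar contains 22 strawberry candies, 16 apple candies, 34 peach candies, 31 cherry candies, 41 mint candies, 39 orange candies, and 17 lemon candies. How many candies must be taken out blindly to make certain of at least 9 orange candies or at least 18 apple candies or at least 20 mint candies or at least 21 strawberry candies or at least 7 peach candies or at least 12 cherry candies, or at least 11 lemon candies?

91

The worst case stops just short of every target: 20 strawberry, all 16 apple, 6 peach, 11 cherry, 19 mint, 8 orange, 10 lemon — 20 + 16 + 6 + 11 + 19 + 8 + 10 = 90 candies.
One more candy must push some flavor to its target, so 90 + 1 = 91.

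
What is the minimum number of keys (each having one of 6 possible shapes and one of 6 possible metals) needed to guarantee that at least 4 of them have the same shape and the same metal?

There are 6 × 6 = 36 (shape, metal) combinations acting as pigeonholes.
With 36 × 3 = 108 keys we could place exactly 3 in each, with no (shape, metal) pair reaching 4.
One more forces some (shape, metal) pair to hold 4, so 108 + 1 = 109.

109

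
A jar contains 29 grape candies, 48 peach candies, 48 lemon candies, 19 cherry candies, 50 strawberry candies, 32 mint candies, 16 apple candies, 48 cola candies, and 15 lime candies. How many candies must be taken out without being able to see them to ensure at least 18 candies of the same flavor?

Treat the 9 flavors as pigeonholes.
In the worst case we take at most 17 of each flavor, but all 16 apple and all 15 lime (fewer than 17), giving 17 + 17 + 17 + 17 + 17 + 17 + 16 + 17 + 15 = 150.
One more candy then forces some flavor to 18, so 150 + 1 = 151.

151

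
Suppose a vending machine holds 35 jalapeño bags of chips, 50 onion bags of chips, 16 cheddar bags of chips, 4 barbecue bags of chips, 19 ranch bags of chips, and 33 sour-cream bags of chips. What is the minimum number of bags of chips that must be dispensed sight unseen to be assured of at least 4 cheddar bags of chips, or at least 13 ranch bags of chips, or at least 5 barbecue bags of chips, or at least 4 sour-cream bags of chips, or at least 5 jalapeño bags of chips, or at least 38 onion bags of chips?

The worst case stops just short of every target: 4 jalapeño, 37 onion, 3 cheddar, 4 barbecue, 12 ranch, 3 sour-cream — 4 + 37 + 3 + 4 + 12 + 3 = 63 bags of chips.
One more bag of chips must push some flavor to its target, so 63 + 1 = 64.

64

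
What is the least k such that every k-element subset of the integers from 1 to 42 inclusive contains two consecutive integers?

22

Partition {1, …, 42} into 21 pairs: {1,2}, {3,4}, …, {41,42}.
Choosing 21 integers — say the 21 even numbers 2, 4, …, 42 — takes one from each pair and avoids the property.
Choosing 22 forces two into the same pair by pigeonhole, and those are consecutive. So 22.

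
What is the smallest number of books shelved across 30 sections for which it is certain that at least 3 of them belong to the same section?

61

There are 30 sections acting as pigeonholes.
With 30 × 2 = 60 books we could place exactly 2 in each, with no class reaching 3.
One more forces some class to hold 3, so 60 + 1 = 61.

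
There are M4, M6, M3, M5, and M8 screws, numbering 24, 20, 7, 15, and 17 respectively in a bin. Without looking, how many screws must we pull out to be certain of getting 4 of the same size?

Treat the 5 sizes as pigeonholes.
The worst case takes 3 screws of each size without reaching 4 of any: 5 × 3 = 15.
The next screw must bring some size to 4, so 15 + 1 = 16.

16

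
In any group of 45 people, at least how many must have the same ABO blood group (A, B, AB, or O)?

12

There are 4 ABO blood groups, which serve as the pigeonholes.
If each of the 4 ABO blood groups held at most 11, the total would be at most 4 × 11 = 44 < 45, a contradiction.
So at least one holds ⌈45/4⌉ = 12.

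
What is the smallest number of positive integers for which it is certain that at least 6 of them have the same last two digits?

There are 100 possible two-digit endings acting as pigeonholes.
With 100 × 5 = 500 positive integers we could place exactly 5 in each, with no class reaching 6.
One more forces some class to hold 6, so 500 + 1 = 501.

501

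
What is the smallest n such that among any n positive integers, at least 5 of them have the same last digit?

41

There are 10 possible last digits acting as pigeonholes.
With 10 × 4 = 40 positive integers we could place exactly 4 in each, with no class reaching 5.
One more forces some class to hold 5, so 40 + 1 = 41.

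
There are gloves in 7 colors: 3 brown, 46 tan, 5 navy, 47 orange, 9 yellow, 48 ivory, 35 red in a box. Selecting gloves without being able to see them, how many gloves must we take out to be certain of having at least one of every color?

The hardest color to obtain is brown: we could draw every other glove first — 193 − 3 = 190 gloves — without a single brown one.
The next draw must be brown, so 190 + 1 = 191.

191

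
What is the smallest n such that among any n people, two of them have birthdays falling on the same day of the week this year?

8

There are 7 days of the week acting as pigeonholes.
With 7 people we could place one in each, avoiding any repeat.
One more forces some class to hold 2, so 7 + 1 = 8.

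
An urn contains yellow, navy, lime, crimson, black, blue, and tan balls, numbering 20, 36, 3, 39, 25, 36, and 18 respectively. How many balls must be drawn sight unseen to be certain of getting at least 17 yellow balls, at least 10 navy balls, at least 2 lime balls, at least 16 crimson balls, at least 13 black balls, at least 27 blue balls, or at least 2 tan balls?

Each of the 7 colors has its own threshold; avoid all of them simultaneously.
The worst case stops just short of every target: 16 yellow, 9 navy, 1 lime, 15 crimson, 12 black, 26 blue, 1 tan — 16 + 9 + 1 + 15 + 12 + 26 + 1 = 80 balls.
One more ball must push some color to its target, so 80 + 1 = 81.

81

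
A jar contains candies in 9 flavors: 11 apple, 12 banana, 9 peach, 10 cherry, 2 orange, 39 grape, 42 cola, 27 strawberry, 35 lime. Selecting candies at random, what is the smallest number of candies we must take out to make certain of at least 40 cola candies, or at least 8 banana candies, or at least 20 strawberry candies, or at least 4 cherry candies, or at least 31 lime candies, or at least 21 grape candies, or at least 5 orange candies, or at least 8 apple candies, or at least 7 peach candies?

134

The worst case stops just short of every target: 7 apple, 7 banana, 6 peach, 3 cherry, all 2 orange, 20 grape, 39 cola, 19 strawberry, 30 lime — 7 + 7 + 6 + 3 + 2 + 20 + 39 + 19 + 30 = 133 candies.
One more candy must push some flavor to its target, so 133 + 1 = 134.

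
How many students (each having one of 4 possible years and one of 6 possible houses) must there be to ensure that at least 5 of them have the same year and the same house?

97

There are 4 × 6 = 24 (year, house) combinations acting as pigeonholes.
With 24 × 4 = 96 students we could place exactly 4 in each, with no (year, house) pair reaching 5.
One more forces some (year, house) pair to hold 5, so 96 + 1 = 97.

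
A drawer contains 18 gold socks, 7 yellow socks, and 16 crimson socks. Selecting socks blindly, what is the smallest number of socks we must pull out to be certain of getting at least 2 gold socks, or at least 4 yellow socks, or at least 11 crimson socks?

15

The worst case stops just short of every target: 1 gold, 3 yellow, 10 crimson — 1 + 3 + 10 = 14 socks.
One more sock must push some color to its target, so 14 + 1 = 15.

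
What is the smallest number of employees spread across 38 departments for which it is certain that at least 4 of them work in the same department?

There are 38 departments acting as pigeonholes.
With 38 × 3 = 114 employees we could place exactly 3 in each, with no class reaching 4.
One more forces some class to hold 4, so 114 + 1 = 115.

115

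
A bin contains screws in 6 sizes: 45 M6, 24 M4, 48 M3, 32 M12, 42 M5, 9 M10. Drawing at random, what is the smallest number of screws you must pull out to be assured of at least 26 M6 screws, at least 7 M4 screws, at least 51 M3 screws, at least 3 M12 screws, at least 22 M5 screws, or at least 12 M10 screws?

Each of the 6 sizes has its own threshold; avoid all of them simultaneously.
The worst case stops just short of every target: 25 M6, 6 M4, all 48 M3, 2 M12, 21 M5, all 9 M10 — 25 + 6 + 48 + 2 + 21 + 9 = 111 screws.
One more screw must push some size to its target, so 111 + 1 = 112.

112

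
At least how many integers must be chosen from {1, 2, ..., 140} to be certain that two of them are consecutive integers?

71

Partition {1, …, 140} into 70 pairs: {1,2}, {3,4}, …, {139,140}.
Choosing 70 integers — say the 70 even numbers 2, 4, …, 140 — takes one from each pair and avoids the property.
Choosing 71 forces two into the same pair by pigeonhole, and those are consecutive. So 71.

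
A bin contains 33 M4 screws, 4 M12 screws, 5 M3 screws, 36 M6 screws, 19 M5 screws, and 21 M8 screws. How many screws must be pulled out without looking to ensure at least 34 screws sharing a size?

116

In the worst case we take at most 33 of each size, but all 4 M12, all 5 M3, all 19 M5, and all 21 M8 (fewer than 33), giving 33 + 4 + 5 + 33 + 19 + 21 = 115.
One more screw then forces some size to 34, so 115 + 1 = 116.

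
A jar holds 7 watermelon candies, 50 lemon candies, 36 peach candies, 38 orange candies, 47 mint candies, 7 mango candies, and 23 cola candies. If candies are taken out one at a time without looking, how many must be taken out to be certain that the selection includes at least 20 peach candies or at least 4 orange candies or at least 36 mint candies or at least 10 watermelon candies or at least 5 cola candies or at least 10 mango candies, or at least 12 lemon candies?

87

The worst case stops just short of every target: all 7 watermelon, 11 lemon, 19 peach, 3 orange, 35 mint, all 7 mango, 4 cola — 7 + 11 + 19 + 3 + 35 + 7 + 4 = 86 candies.
One more candy must push some flavor to its target, so 86 + 1 = 87.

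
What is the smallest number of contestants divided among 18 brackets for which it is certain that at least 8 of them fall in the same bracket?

127

There are 18 brackets acting as pigeonholes.
With 18 × 7 = 126 contestants we could place exactly 7 in each, with no class reaching 8.
One more forces some class to hold 8, so 126 + 1 = 127.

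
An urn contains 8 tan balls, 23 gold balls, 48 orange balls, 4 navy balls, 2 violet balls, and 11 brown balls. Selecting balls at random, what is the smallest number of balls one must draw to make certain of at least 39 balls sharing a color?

87

Treat the 6 colors as pigeonholes.
In the worst case we take at most 38 of each color, but all 8 tan, all 23 gold, all 4 navy, all 2 violet, and all 11 brown (fewer than 38), giving 8 + 23 + 38 + 4 + 2 + 11 = 86.
One more ball then forces some color to 39, so 86 + 1 = 87.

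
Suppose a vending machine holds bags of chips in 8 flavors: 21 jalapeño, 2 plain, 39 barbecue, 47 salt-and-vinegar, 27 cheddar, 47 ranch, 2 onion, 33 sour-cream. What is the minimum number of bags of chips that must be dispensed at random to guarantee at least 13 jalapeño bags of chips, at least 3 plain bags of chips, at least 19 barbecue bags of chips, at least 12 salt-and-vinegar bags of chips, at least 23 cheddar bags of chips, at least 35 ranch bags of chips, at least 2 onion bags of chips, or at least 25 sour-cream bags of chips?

125

The worst case stops just short of every target: 12 jalapeño, 2 plain, 18 barbecue, 11 salt-and-vinegar, 22 cheddar, 34 ranch, 1 onion, 24 sour-cream — 12 + 2 + 18 + 11 + 22 + 34 + 1 + 24 = 124 bags of chips.
One more bag of chips must push some flavor to its target, so 124 + 1 = 125.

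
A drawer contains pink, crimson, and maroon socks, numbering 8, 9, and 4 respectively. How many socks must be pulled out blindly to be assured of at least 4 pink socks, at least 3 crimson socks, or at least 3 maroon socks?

The worst case stops just short of every target: 3 pink, 2 crimson, 2 maroon — 3 + 2 + 2 = 7 socks.
One more sock must push some color to its target, so 7 + 1 = 8.

8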